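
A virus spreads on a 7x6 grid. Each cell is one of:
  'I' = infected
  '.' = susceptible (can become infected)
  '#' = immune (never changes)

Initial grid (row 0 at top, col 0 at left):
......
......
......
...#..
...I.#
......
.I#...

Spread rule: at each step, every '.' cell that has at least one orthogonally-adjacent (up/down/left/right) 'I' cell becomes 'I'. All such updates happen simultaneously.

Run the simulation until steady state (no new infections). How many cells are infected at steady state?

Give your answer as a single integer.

Answer: 39

Derivation:
Step 0 (initial): 2 infected
Step 1: +5 new -> 7 infected
Step 2: +7 new -> 14 infected
Step 3: +7 new -> 21 infected
Step 4: +7 new -> 28 infected
Step 5: +6 new -> 34 infected
Step 6: +4 new -> 38 infected
Step 7: +1 new -> 39 infected
Step 8: +0 new -> 39 infected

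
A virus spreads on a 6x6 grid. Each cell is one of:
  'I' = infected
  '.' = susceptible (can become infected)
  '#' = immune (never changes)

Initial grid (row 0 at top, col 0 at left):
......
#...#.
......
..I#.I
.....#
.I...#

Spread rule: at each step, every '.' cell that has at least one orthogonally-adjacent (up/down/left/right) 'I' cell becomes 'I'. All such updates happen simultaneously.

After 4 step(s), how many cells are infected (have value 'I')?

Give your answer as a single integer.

Answer: 30

Derivation:
Step 0 (initial): 3 infected
Step 1: +8 new -> 11 infected
Step 2: +10 new -> 21 infected
Step 3: +6 new -> 27 infected
Step 4: +3 new -> 30 infected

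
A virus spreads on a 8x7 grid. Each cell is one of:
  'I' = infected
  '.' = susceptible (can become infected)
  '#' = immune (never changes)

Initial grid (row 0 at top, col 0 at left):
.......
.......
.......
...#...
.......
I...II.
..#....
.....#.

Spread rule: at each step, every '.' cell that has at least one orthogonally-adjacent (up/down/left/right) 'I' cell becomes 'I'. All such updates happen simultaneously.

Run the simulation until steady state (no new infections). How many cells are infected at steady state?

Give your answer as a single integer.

Answer: 53

Derivation:
Step 0 (initial): 3 infected
Step 1: +9 new -> 12 infected
Step 2: +12 new -> 24 infected
Step 3: +9 new -> 33 infected
Step 4: +8 new -> 41 infected
Step 5: +7 new -> 48 infected
Step 6: +4 new -> 52 infected
Step 7: +1 new -> 53 infected
Step 8: +0 new -> 53 infected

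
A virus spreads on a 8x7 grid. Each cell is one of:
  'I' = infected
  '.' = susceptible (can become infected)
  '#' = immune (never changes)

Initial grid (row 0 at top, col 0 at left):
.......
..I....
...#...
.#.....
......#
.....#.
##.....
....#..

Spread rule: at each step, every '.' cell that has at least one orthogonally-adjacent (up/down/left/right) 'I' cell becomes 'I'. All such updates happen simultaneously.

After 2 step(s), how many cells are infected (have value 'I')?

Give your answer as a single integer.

Step 0 (initial): 1 infected
Step 1: +4 new -> 5 infected
Step 2: +6 new -> 11 infected

Answer: 11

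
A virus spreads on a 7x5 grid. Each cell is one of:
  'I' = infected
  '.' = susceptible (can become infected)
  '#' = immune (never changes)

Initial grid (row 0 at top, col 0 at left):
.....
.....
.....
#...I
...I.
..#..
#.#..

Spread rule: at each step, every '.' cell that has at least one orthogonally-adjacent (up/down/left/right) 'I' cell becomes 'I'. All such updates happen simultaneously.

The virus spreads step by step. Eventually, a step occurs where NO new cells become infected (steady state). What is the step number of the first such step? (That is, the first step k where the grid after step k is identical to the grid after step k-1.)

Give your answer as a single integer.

Answer: 8

Derivation:
Step 0 (initial): 2 infected
Step 1: +5 new -> 7 infected
Step 2: +6 new -> 13 infected
Step 3: +7 new -> 20 infected
Step 4: +5 new -> 25 infected
Step 5: +3 new -> 28 infected
Step 6: +2 new -> 30 infected
Step 7: +1 new -> 31 infected
Step 8: +0 new -> 31 infected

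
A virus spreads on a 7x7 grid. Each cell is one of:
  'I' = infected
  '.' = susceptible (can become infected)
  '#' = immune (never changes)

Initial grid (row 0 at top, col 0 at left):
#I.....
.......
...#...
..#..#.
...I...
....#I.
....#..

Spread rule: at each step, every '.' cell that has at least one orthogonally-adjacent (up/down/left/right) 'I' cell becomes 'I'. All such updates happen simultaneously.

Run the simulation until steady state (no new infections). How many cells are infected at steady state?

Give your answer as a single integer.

Answer: 43

Derivation:
Step 0 (initial): 3 infected
Step 1: +9 new -> 12 infected
Step 2: +10 new -> 22 infected
Step 3: +10 new -> 32 infected
Step 4: +7 new -> 39 infected
Step 5: +4 new -> 43 infected
Step 6: +0 new -> 43 infected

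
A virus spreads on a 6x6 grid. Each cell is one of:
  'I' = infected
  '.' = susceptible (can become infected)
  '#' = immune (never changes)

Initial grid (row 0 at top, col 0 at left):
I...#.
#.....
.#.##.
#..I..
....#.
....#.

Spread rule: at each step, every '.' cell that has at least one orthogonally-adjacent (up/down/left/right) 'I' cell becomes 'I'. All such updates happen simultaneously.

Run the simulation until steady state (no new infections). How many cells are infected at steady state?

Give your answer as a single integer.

Step 0 (initial): 2 infected
Step 1: +4 new -> 6 infected
Step 2: +7 new -> 13 infected
Step 3: +6 new -> 19 infected
Step 4: +5 new -> 24 infected
Step 5: +3 new -> 27 infected
Step 6: +0 new -> 27 infected

Answer: 27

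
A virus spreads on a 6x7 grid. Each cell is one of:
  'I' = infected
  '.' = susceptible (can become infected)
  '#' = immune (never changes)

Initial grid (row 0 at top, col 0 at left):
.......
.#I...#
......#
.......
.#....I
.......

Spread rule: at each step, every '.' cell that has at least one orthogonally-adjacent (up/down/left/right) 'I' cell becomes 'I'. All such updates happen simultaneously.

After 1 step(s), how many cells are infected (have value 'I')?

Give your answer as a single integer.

Step 0 (initial): 2 infected
Step 1: +6 new -> 8 infected

Answer: 8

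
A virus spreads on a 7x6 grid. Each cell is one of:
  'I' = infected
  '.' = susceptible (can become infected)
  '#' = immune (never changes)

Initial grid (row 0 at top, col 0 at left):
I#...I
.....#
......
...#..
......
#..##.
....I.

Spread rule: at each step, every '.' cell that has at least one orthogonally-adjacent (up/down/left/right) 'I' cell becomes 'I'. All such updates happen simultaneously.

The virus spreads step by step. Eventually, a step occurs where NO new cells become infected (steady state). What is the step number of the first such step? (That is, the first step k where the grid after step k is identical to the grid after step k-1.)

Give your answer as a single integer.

Step 0 (initial): 3 infected
Step 1: +4 new -> 7 infected
Step 2: +6 new -> 13 infected
Step 3: +9 new -> 22 infected
Step 4: +11 new -> 33 infected
Step 5: +3 new -> 36 infected
Step 6: +0 new -> 36 infected

Answer: 6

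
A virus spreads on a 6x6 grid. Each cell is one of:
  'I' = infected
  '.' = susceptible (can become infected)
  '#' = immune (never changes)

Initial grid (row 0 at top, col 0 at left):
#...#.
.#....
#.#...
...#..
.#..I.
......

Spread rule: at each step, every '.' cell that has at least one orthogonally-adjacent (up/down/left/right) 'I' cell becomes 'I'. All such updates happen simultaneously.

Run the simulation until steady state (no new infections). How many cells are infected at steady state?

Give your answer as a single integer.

Answer: 28

Derivation:
Step 0 (initial): 1 infected
Step 1: +4 new -> 5 infected
Step 2: +5 new -> 10 infected
Step 3: +5 new -> 15 infected
Step 4: +4 new -> 19 infected
Step 5: +6 new -> 25 infected
Step 6: +2 new -> 27 infected
Step 7: +1 new -> 28 infected
Step 8: +0 new -> 28 infected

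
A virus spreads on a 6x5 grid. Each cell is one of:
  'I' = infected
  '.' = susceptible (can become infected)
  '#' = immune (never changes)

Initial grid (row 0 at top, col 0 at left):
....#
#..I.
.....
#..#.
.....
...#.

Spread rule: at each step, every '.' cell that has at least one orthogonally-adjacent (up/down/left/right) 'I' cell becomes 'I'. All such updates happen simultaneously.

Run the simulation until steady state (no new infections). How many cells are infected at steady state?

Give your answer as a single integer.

Step 0 (initial): 1 infected
Step 1: +4 new -> 5 infected
Step 2: +4 new -> 9 infected
Step 3: +4 new -> 13 infected
Step 4: +5 new -> 18 infected
Step 5: +4 new -> 22 infected
Step 6: +2 new -> 24 infected
Step 7: +1 new -> 25 infected
Step 8: +0 new -> 25 infected

Answer: 25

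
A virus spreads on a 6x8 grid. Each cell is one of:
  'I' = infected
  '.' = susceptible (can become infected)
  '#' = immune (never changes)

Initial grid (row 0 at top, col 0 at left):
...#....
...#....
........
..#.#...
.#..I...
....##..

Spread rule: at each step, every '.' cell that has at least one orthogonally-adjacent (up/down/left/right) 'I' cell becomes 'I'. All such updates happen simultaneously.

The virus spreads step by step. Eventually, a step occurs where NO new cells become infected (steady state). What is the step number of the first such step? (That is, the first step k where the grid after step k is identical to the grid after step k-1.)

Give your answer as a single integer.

Step 0 (initial): 1 infected
Step 1: +2 new -> 3 infected
Step 2: +5 new -> 8 infected
Step 3: +6 new -> 14 infected
Step 4: +7 new -> 21 infected
Step 5: +7 new -> 28 infected
Step 6: +8 new -> 36 infected
Step 7: +4 new -> 40 infected
Step 8: +1 new -> 41 infected
Step 9: +0 new -> 41 infected

Answer: 9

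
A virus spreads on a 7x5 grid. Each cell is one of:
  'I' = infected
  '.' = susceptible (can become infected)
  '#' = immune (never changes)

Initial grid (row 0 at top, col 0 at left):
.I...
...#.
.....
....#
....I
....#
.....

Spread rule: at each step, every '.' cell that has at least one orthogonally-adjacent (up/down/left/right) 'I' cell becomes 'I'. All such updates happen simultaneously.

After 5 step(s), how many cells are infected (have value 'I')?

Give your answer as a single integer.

Step 0 (initial): 2 infected
Step 1: +4 new -> 6 infected
Step 2: +7 new -> 13 infected
Step 3: +9 new -> 22 infected
Step 4: +7 new -> 29 infected
Step 5: +2 new -> 31 infected

Answer: 31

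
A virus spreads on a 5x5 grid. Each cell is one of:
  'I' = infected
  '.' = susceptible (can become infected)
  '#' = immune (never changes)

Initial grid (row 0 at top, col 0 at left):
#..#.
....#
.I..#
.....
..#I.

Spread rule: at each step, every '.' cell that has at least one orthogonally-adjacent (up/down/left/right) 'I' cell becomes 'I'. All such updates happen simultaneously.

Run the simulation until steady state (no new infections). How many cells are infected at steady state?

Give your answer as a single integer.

Answer: 19

Derivation:
Step 0 (initial): 2 infected
Step 1: +6 new -> 8 infected
Step 2: +8 new -> 16 infected
Step 3: +3 new -> 19 infected
Step 4: +0 new -> 19 infected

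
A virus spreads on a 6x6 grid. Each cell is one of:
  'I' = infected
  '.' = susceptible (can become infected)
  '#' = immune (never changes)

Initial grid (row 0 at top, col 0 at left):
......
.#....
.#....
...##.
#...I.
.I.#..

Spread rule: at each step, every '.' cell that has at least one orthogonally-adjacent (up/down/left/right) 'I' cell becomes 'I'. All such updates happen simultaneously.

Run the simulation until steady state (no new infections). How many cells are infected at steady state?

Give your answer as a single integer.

Answer: 30

Derivation:
Step 0 (initial): 2 infected
Step 1: +6 new -> 8 infected
Step 2: +4 new -> 12 infected
Step 3: +3 new -> 15 infected
Step 4: +4 new -> 19 infected
Step 5: +5 new -> 24 infected
Step 6: +4 new -> 28 infected
Step 7: +2 new -> 30 infected
Step 8: +0 new -> 30 infected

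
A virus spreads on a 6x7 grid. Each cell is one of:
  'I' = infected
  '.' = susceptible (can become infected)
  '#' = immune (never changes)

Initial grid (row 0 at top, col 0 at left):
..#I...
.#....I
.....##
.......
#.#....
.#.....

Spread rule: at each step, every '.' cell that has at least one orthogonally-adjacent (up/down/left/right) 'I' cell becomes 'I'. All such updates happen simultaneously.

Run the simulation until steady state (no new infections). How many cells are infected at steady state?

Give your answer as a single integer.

Step 0 (initial): 2 infected
Step 1: +4 new -> 6 infected
Step 2: +4 new -> 10 infected
Step 3: +3 new -> 13 infected
Step 4: +4 new -> 17 infected
Step 5: +5 new -> 22 infected
Step 6: +7 new -> 29 infected
Step 7: +3 new -> 32 infected
Step 8: +2 new -> 34 infected
Step 9: +0 new -> 34 infected

Answer: 34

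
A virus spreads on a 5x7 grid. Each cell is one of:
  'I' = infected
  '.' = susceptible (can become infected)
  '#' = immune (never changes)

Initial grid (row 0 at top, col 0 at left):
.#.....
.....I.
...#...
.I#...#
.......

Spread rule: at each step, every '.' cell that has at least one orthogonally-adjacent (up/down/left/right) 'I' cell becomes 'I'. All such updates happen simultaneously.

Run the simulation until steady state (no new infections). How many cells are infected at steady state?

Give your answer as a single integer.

Answer: 31

Derivation:
Step 0 (initial): 2 infected
Step 1: +7 new -> 9 infected
Step 2: +11 new -> 20 infected
Step 3: +6 new -> 26 infected
Step 4: +5 new -> 31 infected
Step 5: +0 new -> 31 infected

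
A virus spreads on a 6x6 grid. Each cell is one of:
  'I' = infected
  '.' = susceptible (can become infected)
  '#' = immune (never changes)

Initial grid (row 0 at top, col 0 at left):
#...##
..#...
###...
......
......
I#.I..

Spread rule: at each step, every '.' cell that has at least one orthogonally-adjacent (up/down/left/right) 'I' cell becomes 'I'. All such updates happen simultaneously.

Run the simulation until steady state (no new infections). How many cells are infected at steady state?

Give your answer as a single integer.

Answer: 28

Derivation:
Step 0 (initial): 2 infected
Step 1: +4 new -> 6 infected
Step 2: +6 new -> 12 infected
Step 3: +5 new -> 17 infected
Step 4: +3 new -> 20 infected
Step 5: +3 new -> 23 infected
Step 6: +2 new -> 25 infected
Step 7: +1 new -> 26 infected
Step 8: +1 new -> 27 infected
Step 9: +1 new -> 28 infected
Step 10: +0 new -> 28 infected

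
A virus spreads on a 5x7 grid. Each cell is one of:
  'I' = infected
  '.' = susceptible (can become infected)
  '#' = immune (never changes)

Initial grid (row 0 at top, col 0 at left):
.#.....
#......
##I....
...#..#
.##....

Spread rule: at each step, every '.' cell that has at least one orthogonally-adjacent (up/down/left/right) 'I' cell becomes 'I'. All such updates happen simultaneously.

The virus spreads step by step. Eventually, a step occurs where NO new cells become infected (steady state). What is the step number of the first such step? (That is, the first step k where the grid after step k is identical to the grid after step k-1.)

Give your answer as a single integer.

Step 0 (initial): 1 infected
Step 1: +3 new -> 4 infected
Step 2: +5 new -> 9 infected
Step 3: +5 new -> 14 infected
Step 4: +6 new -> 20 infected
Step 5: +4 new -> 24 infected
Step 6: +2 new -> 26 infected
Step 7: +0 new -> 26 infected

Answer: 7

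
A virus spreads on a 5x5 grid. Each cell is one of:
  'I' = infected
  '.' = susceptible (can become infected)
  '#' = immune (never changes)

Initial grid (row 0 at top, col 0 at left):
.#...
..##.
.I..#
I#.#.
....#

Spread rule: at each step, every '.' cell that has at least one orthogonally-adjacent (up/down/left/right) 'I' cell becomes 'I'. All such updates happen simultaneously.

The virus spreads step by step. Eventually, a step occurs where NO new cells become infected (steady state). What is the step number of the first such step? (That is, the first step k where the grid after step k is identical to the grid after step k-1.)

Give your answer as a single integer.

Answer: 5

Derivation:
Step 0 (initial): 2 infected
Step 1: +4 new -> 6 infected
Step 2: +4 new -> 10 infected
Step 3: +2 new -> 12 infected
Step 4: +1 new -> 13 infected
Step 5: +0 new -> 13 infected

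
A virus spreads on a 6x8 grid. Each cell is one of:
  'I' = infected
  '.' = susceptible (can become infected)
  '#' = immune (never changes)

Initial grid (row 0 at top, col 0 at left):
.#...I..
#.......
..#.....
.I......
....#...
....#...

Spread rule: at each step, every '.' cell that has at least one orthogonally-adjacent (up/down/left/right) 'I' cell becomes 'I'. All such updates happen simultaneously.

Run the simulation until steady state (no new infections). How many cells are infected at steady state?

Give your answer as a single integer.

Answer: 42

Derivation:
Step 0 (initial): 2 infected
Step 1: +7 new -> 9 infected
Step 2: +11 new -> 20 infected
Step 3: +12 new -> 32 infected
Step 4: +4 new -> 36 infected
Step 5: +3 new -> 39 infected
Step 6: +2 new -> 41 infected
Step 7: +1 new -> 42 infected
Step 8: +0 new -> 42 infected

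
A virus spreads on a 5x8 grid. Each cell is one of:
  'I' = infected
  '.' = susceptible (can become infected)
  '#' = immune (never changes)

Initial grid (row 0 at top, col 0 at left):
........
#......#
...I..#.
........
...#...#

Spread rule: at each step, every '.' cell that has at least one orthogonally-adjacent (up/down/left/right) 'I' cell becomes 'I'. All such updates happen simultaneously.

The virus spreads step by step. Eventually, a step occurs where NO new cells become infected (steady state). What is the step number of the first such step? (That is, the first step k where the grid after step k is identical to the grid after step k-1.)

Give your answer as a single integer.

Step 0 (initial): 1 infected
Step 1: +4 new -> 5 infected
Step 2: +7 new -> 12 infected
Step 3: +9 new -> 21 infected
Step 4: +7 new -> 28 infected
Step 5: +5 new -> 33 infected
Step 6: +2 new -> 35 infected
Step 7: +0 new -> 35 infected

Answer: 7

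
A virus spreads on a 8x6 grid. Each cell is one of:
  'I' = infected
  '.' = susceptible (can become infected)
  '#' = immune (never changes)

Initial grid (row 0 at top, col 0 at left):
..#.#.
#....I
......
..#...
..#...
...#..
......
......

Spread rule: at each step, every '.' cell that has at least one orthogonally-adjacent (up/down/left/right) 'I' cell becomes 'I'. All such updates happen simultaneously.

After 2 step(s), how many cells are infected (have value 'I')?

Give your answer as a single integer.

Step 0 (initial): 1 infected
Step 1: +3 new -> 4 infected
Step 2: +3 new -> 7 infected

Answer: 7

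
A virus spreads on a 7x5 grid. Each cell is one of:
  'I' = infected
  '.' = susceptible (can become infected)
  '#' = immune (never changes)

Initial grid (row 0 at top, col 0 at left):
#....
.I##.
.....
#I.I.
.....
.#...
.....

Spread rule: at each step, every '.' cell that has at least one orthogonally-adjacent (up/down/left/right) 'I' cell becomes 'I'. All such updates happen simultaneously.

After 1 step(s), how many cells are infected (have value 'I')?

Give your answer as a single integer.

Answer: 11

Derivation:
Step 0 (initial): 3 infected
Step 1: +8 new -> 11 infected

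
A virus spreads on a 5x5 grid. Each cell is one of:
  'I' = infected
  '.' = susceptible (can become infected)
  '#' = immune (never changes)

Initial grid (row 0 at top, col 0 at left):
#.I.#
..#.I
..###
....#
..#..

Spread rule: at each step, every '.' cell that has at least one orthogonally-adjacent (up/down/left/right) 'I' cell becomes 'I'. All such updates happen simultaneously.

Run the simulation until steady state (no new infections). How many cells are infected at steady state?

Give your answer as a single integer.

Answer: 17

Derivation:
Step 0 (initial): 2 infected
Step 1: +3 new -> 5 infected
Step 2: +1 new -> 6 infected
Step 3: +2 new -> 8 infected
Step 4: +2 new -> 10 infected
Step 5: +3 new -> 13 infected
Step 6: +2 new -> 15 infected
Step 7: +1 new -> 16 infected
Step 8: +1 new -> 17 infected
Step 9: +0 new -> 17 infected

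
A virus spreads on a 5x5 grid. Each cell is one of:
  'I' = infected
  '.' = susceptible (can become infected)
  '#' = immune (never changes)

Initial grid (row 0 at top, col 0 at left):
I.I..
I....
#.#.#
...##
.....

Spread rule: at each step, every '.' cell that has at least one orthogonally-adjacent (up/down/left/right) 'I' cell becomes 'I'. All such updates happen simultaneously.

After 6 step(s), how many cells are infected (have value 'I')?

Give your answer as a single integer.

Step 0 (initial): 3 infected
Step 1: +4 new -> 7 infected
Step 2: +3 new -> 10 infected
Step 3: +3 new -> 13 infected
Step 4: +3 new -> 16 infected
Step 5: +2 new -> 18 infected
Step 6: +1 new -> 19 infected

Answer: 19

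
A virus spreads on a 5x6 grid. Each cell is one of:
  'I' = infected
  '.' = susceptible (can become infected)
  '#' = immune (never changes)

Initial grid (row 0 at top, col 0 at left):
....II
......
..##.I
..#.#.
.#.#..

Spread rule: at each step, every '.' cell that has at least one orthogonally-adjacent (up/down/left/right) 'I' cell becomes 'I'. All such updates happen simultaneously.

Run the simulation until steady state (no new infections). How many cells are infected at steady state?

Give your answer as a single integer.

Step 0 (initial): 3 infected
Step 1: +5 new -> 8 infected
Step 2: +3 new -> 11 infected
Step 3: +3 new -> 14 infected
Step 4: +2 new -> 16 infected
Step 5: +2 new -> 18 infected
Step 6: +2 new -> 20 infected
Step 7: +1 new -> 21 infected
Step 8: +1 new -> 22 infected
Step 9: +0 new -> 22 infected

Answer: 22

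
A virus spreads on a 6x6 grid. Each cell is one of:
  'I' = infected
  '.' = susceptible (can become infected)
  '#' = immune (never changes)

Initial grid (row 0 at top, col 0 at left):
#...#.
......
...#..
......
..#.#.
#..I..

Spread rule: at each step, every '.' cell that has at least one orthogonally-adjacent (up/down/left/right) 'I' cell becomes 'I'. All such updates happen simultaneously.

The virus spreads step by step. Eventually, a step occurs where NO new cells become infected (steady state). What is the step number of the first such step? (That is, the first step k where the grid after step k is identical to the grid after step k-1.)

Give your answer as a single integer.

Answer: 8

Derivation:
Step 0 (initial): 1 infected
Step 1: +3 new -> 4 infected
Step 2: +3 new -> 7 infected
Step 3: +4 new -> 11 infected
Step 4: +5 new -> 16 infected
Step 5: +5 new -> 21 infected
Step 6: +5 new -> 26 infected
Step 7: +4 new -> 30 infected
Step 8: +0 new -> 30 infected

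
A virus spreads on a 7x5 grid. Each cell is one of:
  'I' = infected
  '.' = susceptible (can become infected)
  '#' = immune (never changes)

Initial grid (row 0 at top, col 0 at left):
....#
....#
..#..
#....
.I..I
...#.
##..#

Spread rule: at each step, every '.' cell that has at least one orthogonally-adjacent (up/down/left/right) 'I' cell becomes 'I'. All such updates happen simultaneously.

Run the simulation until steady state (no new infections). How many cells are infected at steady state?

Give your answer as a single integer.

Answer: 27

Derivation:
Step 0 (initial): 2 infected
Step 1: +7 new -> 9 infected
Step 2: +6 new -> 15 infected
Step 3: +4 new -> 19 infected
Step 4: +5 new -> 24 infected
Step 5: +3 new -> 27 infected
Step 6: +0 new -> 27 infected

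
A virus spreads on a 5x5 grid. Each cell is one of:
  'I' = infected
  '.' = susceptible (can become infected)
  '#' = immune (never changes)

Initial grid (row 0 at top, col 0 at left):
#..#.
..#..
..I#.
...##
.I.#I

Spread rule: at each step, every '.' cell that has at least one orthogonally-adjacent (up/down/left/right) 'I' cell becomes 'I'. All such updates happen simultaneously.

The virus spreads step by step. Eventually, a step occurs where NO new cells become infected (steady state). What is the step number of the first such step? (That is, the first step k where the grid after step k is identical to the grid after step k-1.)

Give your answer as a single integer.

Step 0 (initial): 3 infected
Step 1: +5 new -> 8 infected
Step 2: +3 new -> 11 infected
Step 3: +2 new -> 13 infected
Step 4: +1 new -> 14 infected
Step 5: +0 new -> 14 infected

Answer: 5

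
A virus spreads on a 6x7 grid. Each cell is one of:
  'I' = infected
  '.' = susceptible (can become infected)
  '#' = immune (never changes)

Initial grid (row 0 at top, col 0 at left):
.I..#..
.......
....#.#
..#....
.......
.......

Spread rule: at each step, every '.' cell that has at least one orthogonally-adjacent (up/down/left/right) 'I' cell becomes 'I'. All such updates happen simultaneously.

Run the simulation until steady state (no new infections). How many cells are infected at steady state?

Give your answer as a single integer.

Step 0 (initial): 1 infected
Step 1: +3 new -> 4 infected
Step 2: +4 new -> 8 infected
Step 3: +4 new -> 12 infected
Step 4: +4 new -> 16 infected
Step 5: +5 new -> 21 infected
Step 6: +7 new -> 28 infected
Step 7: +4 new -> 32 infected
Step 8: +3 new -> 35 infected
Step 9: +2 new -> 37 infected
Step 10: +1 new -> 38 infected
Step 11: +0 new -> 38 infected

Answer: 38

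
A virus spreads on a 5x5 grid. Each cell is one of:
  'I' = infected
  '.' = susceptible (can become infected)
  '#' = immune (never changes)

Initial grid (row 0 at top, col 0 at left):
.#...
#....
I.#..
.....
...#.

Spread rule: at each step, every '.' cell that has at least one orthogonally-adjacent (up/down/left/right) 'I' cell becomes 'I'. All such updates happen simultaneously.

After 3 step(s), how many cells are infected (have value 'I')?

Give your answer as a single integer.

Answer: 9

Derivation:
Step 0 (initial): 1 infected
Step 1: +2 new -> 3 infected
Step 2: +3 new -> 6 infected
Step 3: +3 new -> 9 infected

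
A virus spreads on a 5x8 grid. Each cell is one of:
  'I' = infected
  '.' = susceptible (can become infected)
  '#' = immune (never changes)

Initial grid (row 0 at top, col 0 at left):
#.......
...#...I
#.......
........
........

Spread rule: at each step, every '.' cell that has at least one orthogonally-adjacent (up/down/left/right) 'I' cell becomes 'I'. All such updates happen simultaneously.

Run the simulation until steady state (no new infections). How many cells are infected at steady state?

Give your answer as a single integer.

Answer: 37

Derivation:
Step 0 (initial): 1 infected
Step 1: +3 new -> 4 infected
Step 2: +4 new -> 8 infected
Step 3: +5 new -> 13 infected
Step 4: +4 new -> 17 infected
Step 5: +4 new -> 21 infected
Step 6: +4 new -> 25 infected
Step 7: +5 new -> 30 infected
Step 8: +3 new -> 33 infected
Step 9: +3 new -> 36 infected
Step 10: +1 new -> 37 infected
Step 11: +0 new -> 37 infected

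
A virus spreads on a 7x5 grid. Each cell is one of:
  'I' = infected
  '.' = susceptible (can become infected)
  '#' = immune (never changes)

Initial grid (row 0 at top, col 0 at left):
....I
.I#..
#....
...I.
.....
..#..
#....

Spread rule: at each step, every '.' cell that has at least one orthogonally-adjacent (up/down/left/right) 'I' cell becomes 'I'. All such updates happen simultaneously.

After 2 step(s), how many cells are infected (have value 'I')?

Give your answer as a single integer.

Answer: 21

Derivation:
Step 0 (initial): 3 infected
Step 1: +9 new -> 12 infected
Step 2: +9 new -> 21 infected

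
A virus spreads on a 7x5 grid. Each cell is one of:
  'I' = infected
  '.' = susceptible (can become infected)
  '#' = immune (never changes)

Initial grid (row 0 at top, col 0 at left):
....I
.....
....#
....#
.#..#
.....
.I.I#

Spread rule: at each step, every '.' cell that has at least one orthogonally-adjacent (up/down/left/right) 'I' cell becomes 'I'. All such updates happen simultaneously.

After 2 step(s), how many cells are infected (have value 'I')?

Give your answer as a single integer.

Step 0 (initial): 3 infected
Step 1: +6 new -> 9 infected
Step 2: +6 new -> 15 infected

Answer: 15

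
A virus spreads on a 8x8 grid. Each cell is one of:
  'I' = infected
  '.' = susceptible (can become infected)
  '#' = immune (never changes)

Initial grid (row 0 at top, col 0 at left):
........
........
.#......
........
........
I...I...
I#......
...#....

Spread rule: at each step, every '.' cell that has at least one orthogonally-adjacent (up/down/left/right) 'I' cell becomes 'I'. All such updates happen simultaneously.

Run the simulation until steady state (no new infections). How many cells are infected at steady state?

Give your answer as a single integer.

Answer: 61

Derivation:
Step 0 (initial): 3 infected
Step 1: +7 new -> 10 infected
Step 2: +11 new -> 21 infected
Step 3: +12 new -> 33 infected
Step 4: +9 new -> 42 infected
Step 5: +9 new -> 51 infected
Step 6: +6 new -> 57 infected
Step 7: +3 new -> 60 infected
Step 8: +1 new -> 61 infected
Step 9: +0 new -> 61 infected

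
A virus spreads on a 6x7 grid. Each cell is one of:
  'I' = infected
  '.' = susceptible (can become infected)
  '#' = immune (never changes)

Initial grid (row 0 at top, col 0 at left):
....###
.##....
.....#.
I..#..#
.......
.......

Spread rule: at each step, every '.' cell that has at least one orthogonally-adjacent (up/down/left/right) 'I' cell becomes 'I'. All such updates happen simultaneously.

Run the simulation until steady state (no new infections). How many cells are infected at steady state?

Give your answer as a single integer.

Step 0 (initial): 1 infected
Step 1: +3 new -> 4 infected
Step 2: +5 new -> 9 infected
Step 3: +4 new -> 13 infected
Step 4: +4 new -> 17 infected
Step 5: +5 new -> 22 infected
Step 6: +5 new -> 27 infected
Step 7: +4 new -> 31 infected
Step 8: +2 new -> 33 infected
Step 9: +1 new -> 34 infected
Step 10: +0 new -> 34 infected

Answer: 34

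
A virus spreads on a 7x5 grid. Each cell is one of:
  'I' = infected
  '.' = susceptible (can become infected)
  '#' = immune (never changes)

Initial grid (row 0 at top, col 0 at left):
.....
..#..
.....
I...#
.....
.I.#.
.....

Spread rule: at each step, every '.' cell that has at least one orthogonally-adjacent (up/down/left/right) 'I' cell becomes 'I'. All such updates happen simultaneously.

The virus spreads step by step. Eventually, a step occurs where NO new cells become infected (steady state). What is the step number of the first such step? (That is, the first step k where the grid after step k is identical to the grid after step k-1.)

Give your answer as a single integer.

Answer: 8

Derivation:
Step 0 (initial): 2 infected
Step 1: +7 new -> 9 infected
Step 2: +6 new -> 15 infected
Step 3: +6 new -> 21 infected
Step 4: +4 new -> 25 infected
Step 5: +4 new -> 29 infected
Step 6: +2 new -> 31 infected
Step 7: +1 new -> 32 infected
Step 8: +0 new -> 32 infected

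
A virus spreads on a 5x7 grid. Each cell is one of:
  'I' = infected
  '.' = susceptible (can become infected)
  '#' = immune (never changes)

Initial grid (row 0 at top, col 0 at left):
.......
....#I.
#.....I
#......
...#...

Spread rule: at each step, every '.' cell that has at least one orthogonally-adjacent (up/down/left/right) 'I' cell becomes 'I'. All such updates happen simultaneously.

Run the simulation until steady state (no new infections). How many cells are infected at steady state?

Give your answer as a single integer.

Answer: 31

Derivation:
Step 0 (initial): 2 infected
Step 1: +4 new -> 6 infected
Step 2: +5 new -> 11 infected
Step 3: +4 new -> 15 infected
Step 4: +5 new -> 20 infected
Step 5: +4 new -> 24 infected
Step 6: +4 new -> 28 infected
Step 7: +2 new -> 30 infected
Step 8: +1 new -> 31 infected
Step 9: +0 new -> 31 infected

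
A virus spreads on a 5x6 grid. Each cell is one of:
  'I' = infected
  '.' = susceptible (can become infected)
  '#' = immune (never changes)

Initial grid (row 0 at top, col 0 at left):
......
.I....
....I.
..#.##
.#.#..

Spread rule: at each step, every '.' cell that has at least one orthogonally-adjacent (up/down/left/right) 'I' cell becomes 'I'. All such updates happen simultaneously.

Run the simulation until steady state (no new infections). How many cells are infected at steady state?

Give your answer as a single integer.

Step 0 (initial): 2 infected
Step 1: +7 new -> 9 infected
Step 2: +9 new -> 18 infected
Step 3: +3 new -> 21 infected
Step 4: +1 new -> 22 infected
Step 5: +0 new -> 22 infected

Answer: 22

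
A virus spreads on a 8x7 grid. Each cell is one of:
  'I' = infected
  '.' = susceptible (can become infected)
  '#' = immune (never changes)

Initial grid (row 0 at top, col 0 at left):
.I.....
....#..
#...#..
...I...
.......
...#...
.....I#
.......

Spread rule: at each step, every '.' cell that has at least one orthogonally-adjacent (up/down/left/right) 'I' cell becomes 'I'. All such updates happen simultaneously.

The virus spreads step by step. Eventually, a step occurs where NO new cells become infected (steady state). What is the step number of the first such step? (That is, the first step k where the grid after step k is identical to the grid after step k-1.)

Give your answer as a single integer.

Step 0 (initial): 3 infected
Step 1: +10 new -> 13 infected
Step 2: +16 new -> 29 infected
Step 3: +9 new -> 38 infected
Step 4: +7 new -> 45 infected
Step 5: +5 new -> 50 infected
Step 6: +1 new -> 51 infected
Step 7: +0 new -> 51 infected

Answer: 7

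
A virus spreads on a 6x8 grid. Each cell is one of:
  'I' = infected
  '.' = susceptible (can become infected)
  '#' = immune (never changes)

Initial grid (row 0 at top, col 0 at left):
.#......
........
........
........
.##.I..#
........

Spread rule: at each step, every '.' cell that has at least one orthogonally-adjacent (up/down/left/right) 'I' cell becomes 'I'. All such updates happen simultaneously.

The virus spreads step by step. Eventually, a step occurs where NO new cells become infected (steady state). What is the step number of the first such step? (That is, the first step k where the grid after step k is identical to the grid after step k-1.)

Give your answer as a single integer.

Step 0 (initial): 1 infected
Step 1: +4 new -> 5 infected
Step 2: +6 new -> 11 infected
Step 3: +7 new -> 18 infected
Step 4: +9 new -> 27 infected
Step 5: +8 new -> 35 infected
Step 6: +6 new -> 41 infected
Step 7: +2 new -> 43 infected
Step 8: +1 new -> 44 infected
Step 9: +0 new -> 44 infected

Answer: 9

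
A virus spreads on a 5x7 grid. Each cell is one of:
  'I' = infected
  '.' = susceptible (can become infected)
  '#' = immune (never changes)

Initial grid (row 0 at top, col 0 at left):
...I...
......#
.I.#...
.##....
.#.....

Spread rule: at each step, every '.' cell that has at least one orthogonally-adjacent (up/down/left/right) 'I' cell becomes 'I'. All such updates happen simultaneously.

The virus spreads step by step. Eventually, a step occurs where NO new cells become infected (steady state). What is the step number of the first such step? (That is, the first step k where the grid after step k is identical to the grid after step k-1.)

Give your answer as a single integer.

Answer: 8

Derivation:
Step 0 (initial): 2 infected
Step 1: +6 new -> 8 infected
Step 2: +6 new -> 14 infected
Step 3: +5 new -> 19 infected
Step 4: +2 new -> 21 infected
Step 5: +4 new -> 25 infected
Step 6: +3 new -> 28 infected
Step 7: +2 new -> 30 infected
Step 8: +0 new -> 30 infected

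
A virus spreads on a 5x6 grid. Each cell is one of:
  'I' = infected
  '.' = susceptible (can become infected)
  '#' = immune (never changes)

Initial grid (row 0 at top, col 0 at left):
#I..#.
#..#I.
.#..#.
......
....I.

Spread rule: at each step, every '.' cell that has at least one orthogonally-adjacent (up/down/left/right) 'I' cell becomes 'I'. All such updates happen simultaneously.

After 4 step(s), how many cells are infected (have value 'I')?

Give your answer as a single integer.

Step 0 (initial): 3 infected
Step 1: +6 new -> 9 infected
Step 2: +7 new -> 16 infected
Step 3: +4 new -> 20 infected
Step 4: +2 new -> 22 infected

Answer: 22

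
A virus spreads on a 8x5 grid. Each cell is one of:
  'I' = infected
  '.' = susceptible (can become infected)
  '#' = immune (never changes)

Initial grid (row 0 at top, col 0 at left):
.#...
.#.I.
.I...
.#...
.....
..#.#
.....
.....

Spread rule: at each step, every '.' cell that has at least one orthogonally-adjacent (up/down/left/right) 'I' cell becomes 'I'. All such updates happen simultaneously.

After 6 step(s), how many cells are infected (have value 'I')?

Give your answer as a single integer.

Step 0 (initial): 2 infected
Step 1: +6 new -> 8 infected
Step 2: +7 new -> 15 infected
Step 3: +5 new -> 20 infected
Step 4: +4 new -> 24 infected
Step 5: +3 new -> 27 infected
Step 6: +5 new -> 32 infected

Answer: 32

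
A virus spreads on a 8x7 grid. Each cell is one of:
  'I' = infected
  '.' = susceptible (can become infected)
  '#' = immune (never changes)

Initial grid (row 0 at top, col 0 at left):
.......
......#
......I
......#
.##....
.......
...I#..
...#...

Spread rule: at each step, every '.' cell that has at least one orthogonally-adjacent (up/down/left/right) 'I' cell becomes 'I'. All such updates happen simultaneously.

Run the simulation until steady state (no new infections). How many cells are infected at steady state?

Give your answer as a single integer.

Step 0 (initial): 2 infected
Step 1: +3 new -> 5 infected
Step 2: +8 new -> 13 infected
Step 3: +11 new -> 24 infected
Step 4: +10 new -> 34 infected
Step 5: +7 new -> 41 infected
Step 6: +6 new -> 47 infected
Step 7: +2 new -> 49 infected
Step 8: +1 new -> 50 infected
Step 9: +0 new -> 50 infected

Answer: 50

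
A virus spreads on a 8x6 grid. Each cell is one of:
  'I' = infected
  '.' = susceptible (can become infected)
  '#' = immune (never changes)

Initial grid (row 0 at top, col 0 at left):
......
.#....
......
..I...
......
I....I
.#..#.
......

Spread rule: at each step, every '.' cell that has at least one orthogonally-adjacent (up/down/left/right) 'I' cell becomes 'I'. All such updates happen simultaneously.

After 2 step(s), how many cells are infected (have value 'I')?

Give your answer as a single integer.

Answer: 26

Derivation:
Step 0 (initial): 3 infected
Step 1: +10 new -> 13 infected
Step 2: +13 new -> 26 infected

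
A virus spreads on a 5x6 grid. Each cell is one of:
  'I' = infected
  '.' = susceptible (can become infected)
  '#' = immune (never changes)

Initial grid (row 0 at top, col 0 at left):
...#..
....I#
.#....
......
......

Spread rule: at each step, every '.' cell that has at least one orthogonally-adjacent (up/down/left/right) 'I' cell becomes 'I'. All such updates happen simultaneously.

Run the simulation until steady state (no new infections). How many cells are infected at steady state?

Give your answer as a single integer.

Step 0 (initial): 1 infected
Step 1: +3 new -> 4 infected
Step 2: +5 new -> 9 infected
Step 3: +6 new -> 15 infected
Step 4: +5 new -> 20 infected
Step 5: +4 new -> 24 infected
Step 6: +2 new -> 26 infected
Step 7: +1 new -> 27 infected
Step 8: +0 new -> 27 infected

Answer: 27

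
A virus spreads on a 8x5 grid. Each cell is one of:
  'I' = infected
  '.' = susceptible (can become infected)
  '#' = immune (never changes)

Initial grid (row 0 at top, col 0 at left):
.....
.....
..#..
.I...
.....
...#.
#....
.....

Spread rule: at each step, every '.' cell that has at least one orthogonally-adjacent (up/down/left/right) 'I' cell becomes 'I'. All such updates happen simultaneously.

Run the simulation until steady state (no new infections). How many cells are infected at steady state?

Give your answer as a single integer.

Answer: 37

Derivation:
Step 0 (initial): 1 infected
Step 1: +4 new -> 5 infected
Step 2: +6 new -> 11 infected
Step 3: +9 new -> 20 infected
Step 4: +7 new -> 27 infected
Step 5: +6 new -> 33 infected
Step 6: +3 new -> 36 infected
Step 7: +1 new -> 37 infected
Step 8: +0 new -> 37 infected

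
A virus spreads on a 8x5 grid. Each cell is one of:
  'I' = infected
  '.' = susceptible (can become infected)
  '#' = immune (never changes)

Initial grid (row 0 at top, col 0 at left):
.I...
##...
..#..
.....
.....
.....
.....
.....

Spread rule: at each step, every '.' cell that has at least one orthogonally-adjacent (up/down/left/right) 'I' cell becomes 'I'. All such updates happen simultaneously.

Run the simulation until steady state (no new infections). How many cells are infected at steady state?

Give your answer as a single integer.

Step 0 (initial): 1 infected
Step 1: +2 new -> 3 infected
Step 2: +2 new -> 5 infected
Step 3: +2 new -> 7 infected
Step 4: +2 new -> 9 infected
Step 5: +2 new -> 11 infected
Step 6: +3 new -> 14 infected
Step 7: +4 new -> 18 infected
Step 8: +6 new -> 24 infected
Step 9: +6 new -> 30 infected
Step 10: +4 new -> 34 infected
Step 11: +2 new -> 36 infected
Step 12: +1 new -> 37 infected
Step 13: +0 new -> 37 infected

Answer: 37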